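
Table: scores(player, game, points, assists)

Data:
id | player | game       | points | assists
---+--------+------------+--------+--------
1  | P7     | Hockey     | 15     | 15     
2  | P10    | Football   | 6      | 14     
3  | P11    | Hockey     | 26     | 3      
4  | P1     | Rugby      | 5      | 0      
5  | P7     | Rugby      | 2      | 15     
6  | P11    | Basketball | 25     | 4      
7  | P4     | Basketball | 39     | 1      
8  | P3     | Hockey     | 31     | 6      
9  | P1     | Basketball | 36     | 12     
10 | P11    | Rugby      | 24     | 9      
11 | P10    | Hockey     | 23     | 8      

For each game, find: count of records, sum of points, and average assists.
SELECT game,
       COUNT(*) as cnt,
       SUM(points) as total_points,
       AVG(assists) as avg_assists
FROM scores
GROUP BY game

Result:
  Basketball: 3 records, 100 total points, 5.67 avg assists
  Football: 1 records, 6 total points, 14.00 avg assists
  Hockey: 4 records, 95 total points, 8.00 avg assists
  Rugby: 3 records, 31 total points, 8.00 avg assists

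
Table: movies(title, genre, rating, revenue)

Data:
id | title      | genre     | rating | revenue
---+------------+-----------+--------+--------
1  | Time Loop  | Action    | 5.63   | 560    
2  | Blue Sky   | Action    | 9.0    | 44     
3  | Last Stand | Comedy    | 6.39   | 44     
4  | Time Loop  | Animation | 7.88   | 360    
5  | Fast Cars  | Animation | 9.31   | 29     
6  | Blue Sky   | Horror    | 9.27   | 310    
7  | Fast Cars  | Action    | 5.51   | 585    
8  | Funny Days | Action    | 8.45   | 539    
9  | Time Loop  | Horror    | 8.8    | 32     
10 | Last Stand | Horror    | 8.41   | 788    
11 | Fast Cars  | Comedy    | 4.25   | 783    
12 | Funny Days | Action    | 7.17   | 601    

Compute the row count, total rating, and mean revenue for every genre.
SELECT genre,
       COUNT(*) as cnt,
       SUM(rating) as total_rating,
       AVG(revenue) as avg_revenue
FROM movies
GROUP BY genre

Result:
  Action: 5 records, 35.76 total rating, 465.80 avg revenue
  Animation: 2 records, 17.19 total rating, 194.50 avg revenue
  Comedy: 2 records, 10.64 total rating, 413.50 avg revenue
  Horror: 3 records, 26.48 total rating, 376.67 avg revenue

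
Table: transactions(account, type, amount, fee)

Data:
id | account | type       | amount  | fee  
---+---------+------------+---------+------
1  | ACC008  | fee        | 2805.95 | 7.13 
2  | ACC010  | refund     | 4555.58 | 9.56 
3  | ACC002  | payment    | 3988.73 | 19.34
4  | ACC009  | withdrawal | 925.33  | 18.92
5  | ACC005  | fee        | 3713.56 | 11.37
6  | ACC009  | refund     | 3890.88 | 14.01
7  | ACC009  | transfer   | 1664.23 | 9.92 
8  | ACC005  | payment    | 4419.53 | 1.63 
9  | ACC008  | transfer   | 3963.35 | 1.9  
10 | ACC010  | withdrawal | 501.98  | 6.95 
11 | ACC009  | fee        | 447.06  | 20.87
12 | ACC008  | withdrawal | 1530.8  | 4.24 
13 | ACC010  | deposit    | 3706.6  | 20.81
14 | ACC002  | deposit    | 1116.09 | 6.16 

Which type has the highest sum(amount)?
SELECT type, SUM(amount) as val
FROM transactions
GROUP BY type
ORDER BY val DESC
LIMIT 1

Result: refund with sum(amount) = 8446.46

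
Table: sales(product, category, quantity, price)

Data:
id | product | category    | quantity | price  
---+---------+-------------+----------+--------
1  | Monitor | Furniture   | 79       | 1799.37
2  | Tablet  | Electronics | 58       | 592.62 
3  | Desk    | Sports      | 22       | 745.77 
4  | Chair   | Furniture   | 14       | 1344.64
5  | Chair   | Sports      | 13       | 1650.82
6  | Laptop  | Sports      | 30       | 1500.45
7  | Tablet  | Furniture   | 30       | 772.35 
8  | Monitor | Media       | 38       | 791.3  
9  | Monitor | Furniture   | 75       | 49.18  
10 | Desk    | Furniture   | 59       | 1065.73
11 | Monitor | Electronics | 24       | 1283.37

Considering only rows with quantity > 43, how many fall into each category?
SELECT category, COUNT(*)
FROM sales
WHERE quantity > 43
GROUP BY category

Note: WHERE filters rows before grouping.

Result:
  Electronics: 1
  Furniture: 3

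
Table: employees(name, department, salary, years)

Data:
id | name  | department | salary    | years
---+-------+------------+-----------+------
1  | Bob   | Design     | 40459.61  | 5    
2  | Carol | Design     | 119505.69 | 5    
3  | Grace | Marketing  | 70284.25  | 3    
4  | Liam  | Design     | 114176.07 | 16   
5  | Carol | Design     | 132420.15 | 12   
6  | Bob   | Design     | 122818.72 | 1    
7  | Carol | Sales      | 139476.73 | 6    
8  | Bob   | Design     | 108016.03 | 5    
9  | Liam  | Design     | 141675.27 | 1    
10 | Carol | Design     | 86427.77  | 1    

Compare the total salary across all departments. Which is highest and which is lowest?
SELECT department, SUM(salary)
FROM employees
GROUP BY department
ORDER BY SUM(salary)

All groups:
  Marketing: 70284.25
  Sales: 139476.73
  Design: 865499.31

Highest: Design (865499.31)
Lowest: Marketing (70284.25)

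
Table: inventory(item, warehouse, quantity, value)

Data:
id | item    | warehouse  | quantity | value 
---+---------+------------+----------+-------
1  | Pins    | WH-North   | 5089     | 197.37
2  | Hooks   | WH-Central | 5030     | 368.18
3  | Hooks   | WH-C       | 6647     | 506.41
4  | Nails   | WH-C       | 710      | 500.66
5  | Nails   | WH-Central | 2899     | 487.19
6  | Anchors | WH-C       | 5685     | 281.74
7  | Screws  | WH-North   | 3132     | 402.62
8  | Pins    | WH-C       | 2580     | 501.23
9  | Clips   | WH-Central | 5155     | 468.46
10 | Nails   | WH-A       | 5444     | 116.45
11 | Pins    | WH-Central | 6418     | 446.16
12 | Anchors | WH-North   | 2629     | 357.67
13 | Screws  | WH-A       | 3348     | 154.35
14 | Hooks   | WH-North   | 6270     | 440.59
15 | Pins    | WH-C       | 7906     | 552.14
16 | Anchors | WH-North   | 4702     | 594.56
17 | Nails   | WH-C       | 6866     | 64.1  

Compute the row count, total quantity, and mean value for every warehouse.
SELECT warehouse,
       COUNT(*) as cnt,
       SUM(quantity) as total_quantity,
       AVG(value) as avg_value
FROM inventory
GROUP BY warehouse

Result:
  WH-A: 2 records, 8792 total quantity, 135.40 avg value
  WH-C: 6 records, 30394 total quantity, 401.05 avg value
  WH-Central: 4 records, 19502 total quantity, 442.50 avg value
  WH-North: 5 records, 21822 total quantity, 398.56 avg value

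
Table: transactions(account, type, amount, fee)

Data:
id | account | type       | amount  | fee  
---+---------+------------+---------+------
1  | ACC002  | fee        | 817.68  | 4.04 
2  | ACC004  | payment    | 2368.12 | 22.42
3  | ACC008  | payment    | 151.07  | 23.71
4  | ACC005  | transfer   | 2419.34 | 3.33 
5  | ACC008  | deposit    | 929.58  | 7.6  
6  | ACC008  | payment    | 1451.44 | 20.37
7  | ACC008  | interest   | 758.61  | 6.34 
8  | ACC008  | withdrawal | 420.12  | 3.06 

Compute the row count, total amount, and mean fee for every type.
SELECT type,
       COUNT(*) as cnt,
       SUM(amount) as total_amount,
       AVG(fee) as avg_fee
FROM transactions
GROUP BY type

Result:
  deposit: 1 records, 929.58 total amount, 7.60 avg fee
  fee: 1 records, 817.68 total amount, 4.04 avg fee
  interest: 1 records, 758.61 total amount, 6.34 avg fee
  payment: 3 records, 3970.63 total amount, 22.17 avg fee
  transfer: 1 records, 2419.34 total amount, 3.33 avg fee
  withdrawal: 1 records, 420.12 total amount, 3.06 avg fee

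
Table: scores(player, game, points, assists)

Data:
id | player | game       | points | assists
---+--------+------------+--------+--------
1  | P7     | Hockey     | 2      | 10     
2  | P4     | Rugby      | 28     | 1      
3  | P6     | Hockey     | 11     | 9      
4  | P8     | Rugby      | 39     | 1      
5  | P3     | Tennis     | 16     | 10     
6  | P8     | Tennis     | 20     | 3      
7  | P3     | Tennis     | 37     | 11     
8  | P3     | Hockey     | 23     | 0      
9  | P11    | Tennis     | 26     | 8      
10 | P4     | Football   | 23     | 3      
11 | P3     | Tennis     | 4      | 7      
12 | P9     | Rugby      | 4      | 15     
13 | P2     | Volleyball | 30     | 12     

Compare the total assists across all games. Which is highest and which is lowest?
SELECT game, SUM(assists)
FROM scores
GROUP BY game
ORDER BY SUM(assists)

All groups:
  Football: 3
  Volleyball: 12
  Rugby: 17
  Hockey: 19
  Tennis: 39

Highest: Tennis (39)
Lowest: Football (3)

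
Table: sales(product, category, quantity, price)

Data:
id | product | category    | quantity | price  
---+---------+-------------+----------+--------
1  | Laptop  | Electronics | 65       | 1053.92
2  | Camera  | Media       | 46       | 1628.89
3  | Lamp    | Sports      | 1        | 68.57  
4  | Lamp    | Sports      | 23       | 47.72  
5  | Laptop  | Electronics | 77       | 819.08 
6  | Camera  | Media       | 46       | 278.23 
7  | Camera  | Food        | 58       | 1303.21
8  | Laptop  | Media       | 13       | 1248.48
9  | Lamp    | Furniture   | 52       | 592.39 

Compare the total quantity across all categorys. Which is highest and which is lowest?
SELECT category, SUM(quantity)
FROM sales
GROUP BY category
ORDER BY SUM(quantity)

All groups:
  Sports: 24
  Furniture: 52
  Food: 58
  Media: 105
  Electronics: 142

Highest: Electronics (142)
Lowest: Sports (24)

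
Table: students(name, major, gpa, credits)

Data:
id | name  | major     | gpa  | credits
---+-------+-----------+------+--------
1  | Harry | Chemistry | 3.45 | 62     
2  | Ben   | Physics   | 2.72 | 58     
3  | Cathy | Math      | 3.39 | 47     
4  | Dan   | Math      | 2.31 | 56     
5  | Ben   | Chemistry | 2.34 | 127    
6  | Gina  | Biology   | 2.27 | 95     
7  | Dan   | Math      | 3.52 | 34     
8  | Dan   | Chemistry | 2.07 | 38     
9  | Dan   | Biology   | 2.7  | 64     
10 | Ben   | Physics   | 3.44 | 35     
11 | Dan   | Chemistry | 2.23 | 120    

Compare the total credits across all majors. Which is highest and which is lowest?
SELECT major, SUM(credits)
FROM students
GROUP BY major
ORDER BY SUM(credits)

All groups:
  Physics: 93
  Math: 137
  Biology: 159
  Chemistry: 347

Highest: Chemistry (347)
Lowest: Physics (93)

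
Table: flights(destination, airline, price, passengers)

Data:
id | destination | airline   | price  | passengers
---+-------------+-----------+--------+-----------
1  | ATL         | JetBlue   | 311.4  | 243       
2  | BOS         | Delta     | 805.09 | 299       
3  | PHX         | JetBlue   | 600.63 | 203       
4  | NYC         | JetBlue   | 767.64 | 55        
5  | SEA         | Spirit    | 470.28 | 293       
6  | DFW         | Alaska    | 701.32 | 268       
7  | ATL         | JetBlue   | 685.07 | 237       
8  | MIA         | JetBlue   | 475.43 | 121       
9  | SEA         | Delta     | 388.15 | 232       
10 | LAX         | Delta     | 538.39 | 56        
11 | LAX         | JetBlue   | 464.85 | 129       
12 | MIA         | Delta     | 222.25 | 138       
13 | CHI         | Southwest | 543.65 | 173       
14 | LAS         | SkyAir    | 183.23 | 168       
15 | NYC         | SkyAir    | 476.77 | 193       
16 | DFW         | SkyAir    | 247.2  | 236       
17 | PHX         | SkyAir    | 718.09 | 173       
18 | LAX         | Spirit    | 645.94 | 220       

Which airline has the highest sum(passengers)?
SELECT airline, SUM(passengers) as val
FROM flights
GROUP BY airline
ORDER BY val DESC
LIMIT 1

Result: JetBlue with sum(passengers) = 988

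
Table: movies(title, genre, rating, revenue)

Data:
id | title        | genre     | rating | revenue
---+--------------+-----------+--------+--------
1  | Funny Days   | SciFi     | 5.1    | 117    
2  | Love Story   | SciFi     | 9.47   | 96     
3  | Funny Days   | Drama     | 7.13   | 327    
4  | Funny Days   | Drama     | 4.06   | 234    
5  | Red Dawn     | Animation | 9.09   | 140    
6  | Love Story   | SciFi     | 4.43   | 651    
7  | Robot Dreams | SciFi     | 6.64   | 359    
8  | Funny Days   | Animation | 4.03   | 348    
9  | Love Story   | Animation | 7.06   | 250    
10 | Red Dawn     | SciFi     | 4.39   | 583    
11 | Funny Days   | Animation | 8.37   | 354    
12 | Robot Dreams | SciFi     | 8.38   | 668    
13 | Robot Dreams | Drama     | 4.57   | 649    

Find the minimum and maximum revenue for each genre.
SELECT genre, MIN(revenue), MAX(revenue)
FROM movies
GROUP BY genre

Result:
  Animation: min=140, max=354
  Drama: min=234, max=649
  SciFi: min=96, max=668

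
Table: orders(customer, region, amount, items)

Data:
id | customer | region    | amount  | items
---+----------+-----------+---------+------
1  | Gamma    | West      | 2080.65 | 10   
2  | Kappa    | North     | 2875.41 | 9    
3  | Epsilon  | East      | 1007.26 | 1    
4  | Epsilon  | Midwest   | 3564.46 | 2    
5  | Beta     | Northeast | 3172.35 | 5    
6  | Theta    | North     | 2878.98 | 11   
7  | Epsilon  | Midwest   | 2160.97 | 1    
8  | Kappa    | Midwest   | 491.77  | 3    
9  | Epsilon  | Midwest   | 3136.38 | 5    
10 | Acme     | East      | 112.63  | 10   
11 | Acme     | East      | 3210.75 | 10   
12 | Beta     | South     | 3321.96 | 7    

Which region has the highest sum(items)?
SELECT region, SUM(items) as val
FROM orders
GROUP BY region
ORDER BY val DESC
LIMIT 1

Result: East with sum(items) = 21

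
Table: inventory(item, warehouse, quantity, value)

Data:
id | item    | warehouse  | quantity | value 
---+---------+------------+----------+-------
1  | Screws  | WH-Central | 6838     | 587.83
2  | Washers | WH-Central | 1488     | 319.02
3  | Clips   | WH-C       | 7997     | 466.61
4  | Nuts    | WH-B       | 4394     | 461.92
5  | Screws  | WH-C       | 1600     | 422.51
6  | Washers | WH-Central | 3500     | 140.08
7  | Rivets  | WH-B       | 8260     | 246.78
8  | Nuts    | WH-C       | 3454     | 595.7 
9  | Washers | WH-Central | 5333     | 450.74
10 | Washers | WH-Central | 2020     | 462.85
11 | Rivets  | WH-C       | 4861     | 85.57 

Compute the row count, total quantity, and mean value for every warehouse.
SELECT warehouse,
       COUNT(*) as cnt,
       SUM(quantity) as total_quantity,
       AVG(value) as avg_value
FROM inventory
GROUP BY warehouse

Result:
  WH-B: 2 records, 12654 total quantity, 354.35 avg value
  WH-C: 4 records, 17912 total quantity, 392.60 avg value
  WH-Central: 5 records, 19179 total quantity, 392.10 avg value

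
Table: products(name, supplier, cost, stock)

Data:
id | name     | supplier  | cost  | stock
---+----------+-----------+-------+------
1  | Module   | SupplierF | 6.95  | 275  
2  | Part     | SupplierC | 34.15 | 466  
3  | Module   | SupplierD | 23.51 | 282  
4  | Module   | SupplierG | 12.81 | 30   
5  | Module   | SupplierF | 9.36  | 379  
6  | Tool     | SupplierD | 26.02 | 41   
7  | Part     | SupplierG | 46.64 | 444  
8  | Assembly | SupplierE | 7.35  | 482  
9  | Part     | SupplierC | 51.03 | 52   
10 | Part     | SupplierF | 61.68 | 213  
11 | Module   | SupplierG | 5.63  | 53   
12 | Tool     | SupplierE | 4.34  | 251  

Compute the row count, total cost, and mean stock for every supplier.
SELECT supplier,
       COUNT(*) as cnt,
       SUM(cost) as total_cost,
       AVG(stock) as avg_stock
FROM products
GROUP BY supplier

Result:
  SupplierC: 2 records, 85.18 total cost, 259.00 avg stock
  SupplierD: 2 records, 49.53 total cost, 161.50 avg stock
  SupplierE: 2 records, 11.69 total cost, 366.50 avg stock
  SupplierF: 3 records, 77.99 total cost, 289.00 avg stock
  SupplierG: 3 records, 65.08 total cost, 175.67 avg stock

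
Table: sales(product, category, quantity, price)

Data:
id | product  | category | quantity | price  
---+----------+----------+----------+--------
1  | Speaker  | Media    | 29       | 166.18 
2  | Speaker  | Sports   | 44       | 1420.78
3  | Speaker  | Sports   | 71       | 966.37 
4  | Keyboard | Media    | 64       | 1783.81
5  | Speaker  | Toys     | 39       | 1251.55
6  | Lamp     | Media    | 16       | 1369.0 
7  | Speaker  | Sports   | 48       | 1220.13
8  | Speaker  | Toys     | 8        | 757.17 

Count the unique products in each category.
SELECT category, COUNT(DISTINCT product)
FROM sales
GROUP BY category

Result:
  Media: 3 distinct
  Sports: 1 distinct
  Toys: 1 distinct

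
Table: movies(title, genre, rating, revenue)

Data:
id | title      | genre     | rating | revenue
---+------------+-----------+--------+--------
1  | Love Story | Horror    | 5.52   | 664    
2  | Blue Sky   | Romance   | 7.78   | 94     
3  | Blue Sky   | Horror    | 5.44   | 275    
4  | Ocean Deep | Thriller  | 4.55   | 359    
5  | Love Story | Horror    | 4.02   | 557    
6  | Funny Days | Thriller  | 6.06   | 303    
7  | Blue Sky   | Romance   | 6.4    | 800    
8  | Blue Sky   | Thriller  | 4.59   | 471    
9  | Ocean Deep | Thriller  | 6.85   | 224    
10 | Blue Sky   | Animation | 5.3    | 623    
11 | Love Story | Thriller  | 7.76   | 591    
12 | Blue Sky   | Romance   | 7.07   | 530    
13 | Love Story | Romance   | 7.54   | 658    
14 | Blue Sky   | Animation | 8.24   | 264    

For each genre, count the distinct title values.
SELECT genre, COUNT(DISTINCT title)
FROM movies
GROUP BY genre

Result:
  Animation: 1 distinct
  Horror: 2 distinct
  Romance: 2 distinct
  Thriller: 4 distinct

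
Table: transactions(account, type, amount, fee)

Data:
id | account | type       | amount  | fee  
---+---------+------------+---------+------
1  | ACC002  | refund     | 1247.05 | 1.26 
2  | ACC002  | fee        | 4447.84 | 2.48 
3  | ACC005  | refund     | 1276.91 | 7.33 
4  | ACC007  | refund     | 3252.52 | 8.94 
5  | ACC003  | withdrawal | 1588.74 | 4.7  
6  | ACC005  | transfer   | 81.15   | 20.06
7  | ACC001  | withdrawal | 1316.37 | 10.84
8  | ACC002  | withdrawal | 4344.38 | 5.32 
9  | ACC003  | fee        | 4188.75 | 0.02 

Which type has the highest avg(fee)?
SELECT type, AVG(fee) as val
FROM transactions
GROUP BY type
ORDER BY val DESC
LIMIT 1

Result: transfer with avg(fee) = 20.06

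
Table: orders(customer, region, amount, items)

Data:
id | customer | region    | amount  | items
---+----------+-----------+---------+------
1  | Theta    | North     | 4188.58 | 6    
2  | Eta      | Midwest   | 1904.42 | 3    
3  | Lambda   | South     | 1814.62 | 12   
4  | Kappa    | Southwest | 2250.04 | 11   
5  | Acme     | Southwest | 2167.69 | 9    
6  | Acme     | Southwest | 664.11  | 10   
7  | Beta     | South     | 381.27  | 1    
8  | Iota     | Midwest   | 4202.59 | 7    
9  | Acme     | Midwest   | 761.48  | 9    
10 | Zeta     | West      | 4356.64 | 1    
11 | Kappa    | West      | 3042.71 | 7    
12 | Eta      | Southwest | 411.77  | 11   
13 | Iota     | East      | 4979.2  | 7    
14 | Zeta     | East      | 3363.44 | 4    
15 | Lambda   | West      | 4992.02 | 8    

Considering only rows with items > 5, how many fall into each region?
SELECT region, COUNT(*)
FROM orders
WHERE items > 5
GROUP BY region

Note: WHERE filters rows before grouping.

Result:
  East: 1
  Midwest: 2
  North: 1
  South: 1
  Southwest: 4
  West: 2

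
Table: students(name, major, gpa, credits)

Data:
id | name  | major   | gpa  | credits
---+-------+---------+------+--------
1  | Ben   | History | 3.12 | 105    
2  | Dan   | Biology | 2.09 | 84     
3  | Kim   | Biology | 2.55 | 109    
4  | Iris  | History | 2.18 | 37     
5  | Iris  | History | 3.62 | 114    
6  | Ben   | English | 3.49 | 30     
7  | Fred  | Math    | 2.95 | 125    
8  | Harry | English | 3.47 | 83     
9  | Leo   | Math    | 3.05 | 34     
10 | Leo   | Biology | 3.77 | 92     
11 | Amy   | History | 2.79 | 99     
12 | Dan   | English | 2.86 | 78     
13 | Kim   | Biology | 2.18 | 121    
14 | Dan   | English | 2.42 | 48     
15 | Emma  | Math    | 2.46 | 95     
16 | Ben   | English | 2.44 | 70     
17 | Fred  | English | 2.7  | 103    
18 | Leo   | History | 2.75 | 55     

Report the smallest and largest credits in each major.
SELECT major, MIN(credits), MAX(credits)
FROM students
GROUP BY major

Result:
  Biology: min=84, max=121
  English: min=30, max=103
  History: min=37, max=114
  Math: min=34, max=125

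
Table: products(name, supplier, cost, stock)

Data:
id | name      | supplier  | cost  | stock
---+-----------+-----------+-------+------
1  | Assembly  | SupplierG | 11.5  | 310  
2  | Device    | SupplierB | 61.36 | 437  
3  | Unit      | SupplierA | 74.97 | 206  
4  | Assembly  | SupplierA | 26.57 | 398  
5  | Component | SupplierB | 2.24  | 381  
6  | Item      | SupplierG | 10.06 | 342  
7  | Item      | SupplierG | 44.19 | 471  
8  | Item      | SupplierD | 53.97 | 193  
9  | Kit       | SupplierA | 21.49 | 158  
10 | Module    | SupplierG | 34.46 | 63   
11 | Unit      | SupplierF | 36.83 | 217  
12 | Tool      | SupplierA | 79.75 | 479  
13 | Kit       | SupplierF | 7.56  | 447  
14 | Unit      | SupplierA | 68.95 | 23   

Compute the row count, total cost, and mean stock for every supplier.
SELECT supplier,
       COUNT(*) as cnt,
       SUM(cost) as total_cost,
       AVG(stock) as avg_stock
FROM products
GROUP BY supplier

Result:
  SupplierA: 5 records, 271.73 total cost, 252.80 avg stock
  SupplierB: 2 records, 63.60 total cost, 409.00 avg stock
  SupplierD: 1 records, 53.97 total cost, 193.00 avg stock
  SupplierF: 2 records, 44.39 total cost, 332.00 avg stock
  SupplierG: 4 records, 100.21 total cost, 296.50 avg stock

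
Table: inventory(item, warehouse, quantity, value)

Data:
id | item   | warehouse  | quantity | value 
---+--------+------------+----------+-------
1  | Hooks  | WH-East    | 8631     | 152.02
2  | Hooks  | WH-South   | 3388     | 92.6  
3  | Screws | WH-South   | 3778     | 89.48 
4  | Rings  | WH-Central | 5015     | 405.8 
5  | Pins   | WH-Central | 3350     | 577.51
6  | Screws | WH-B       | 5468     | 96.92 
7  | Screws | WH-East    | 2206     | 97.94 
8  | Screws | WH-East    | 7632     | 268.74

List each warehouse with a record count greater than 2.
SELECT warehouse, COUNT(*) as cnt
FROM inventory
GROUP BY warehouse
HAVING COUNT(*) > 2

Result:
  WH-East: 3

Note: HAVING filters groups after aggregation, WHERE filters rows before.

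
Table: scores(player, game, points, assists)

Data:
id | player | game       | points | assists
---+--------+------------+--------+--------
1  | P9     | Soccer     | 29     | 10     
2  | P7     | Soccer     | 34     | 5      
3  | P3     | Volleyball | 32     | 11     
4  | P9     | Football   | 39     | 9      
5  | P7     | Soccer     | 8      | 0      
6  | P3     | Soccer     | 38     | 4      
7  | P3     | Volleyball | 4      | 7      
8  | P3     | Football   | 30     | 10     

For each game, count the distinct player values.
SELECT game, COUNT(DISTINCT player)
FROM scores
GROUP BY game

Result:
  Football: 2 distinct
  Soccer: 3 distinct
  Volleyball: 1 distinct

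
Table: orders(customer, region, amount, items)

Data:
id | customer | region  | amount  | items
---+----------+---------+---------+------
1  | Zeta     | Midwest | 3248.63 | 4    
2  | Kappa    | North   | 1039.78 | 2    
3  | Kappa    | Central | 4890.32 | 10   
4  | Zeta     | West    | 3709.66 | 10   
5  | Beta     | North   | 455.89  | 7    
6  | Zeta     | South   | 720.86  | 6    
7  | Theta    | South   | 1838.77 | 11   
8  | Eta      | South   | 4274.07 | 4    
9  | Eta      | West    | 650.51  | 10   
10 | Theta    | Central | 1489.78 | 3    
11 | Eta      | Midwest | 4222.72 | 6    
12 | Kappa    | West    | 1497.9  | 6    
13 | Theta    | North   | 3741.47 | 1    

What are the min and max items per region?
SELECT region, MIN(items), MAX(items)
FROM orders
GROUP BY region

Result:
  Central: min=3, max=10
  Midwest: min=4, max=6
  North: min=1, max=7
  South: min=4, max=11
  West: min=6, max=10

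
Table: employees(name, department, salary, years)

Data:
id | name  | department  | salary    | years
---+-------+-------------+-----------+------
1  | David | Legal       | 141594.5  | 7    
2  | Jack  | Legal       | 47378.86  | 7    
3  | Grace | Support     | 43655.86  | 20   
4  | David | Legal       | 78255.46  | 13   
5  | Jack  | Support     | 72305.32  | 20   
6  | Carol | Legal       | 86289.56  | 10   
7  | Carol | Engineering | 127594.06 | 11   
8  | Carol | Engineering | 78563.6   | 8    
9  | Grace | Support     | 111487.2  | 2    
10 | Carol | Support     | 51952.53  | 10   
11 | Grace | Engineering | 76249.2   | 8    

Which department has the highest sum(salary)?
SELECT department, SUM(salary) as val
FROM employees
GROUP BY department
ORDER BY val DESC
LIMIT 1

Result: Legal with sum(salary) = 353518.38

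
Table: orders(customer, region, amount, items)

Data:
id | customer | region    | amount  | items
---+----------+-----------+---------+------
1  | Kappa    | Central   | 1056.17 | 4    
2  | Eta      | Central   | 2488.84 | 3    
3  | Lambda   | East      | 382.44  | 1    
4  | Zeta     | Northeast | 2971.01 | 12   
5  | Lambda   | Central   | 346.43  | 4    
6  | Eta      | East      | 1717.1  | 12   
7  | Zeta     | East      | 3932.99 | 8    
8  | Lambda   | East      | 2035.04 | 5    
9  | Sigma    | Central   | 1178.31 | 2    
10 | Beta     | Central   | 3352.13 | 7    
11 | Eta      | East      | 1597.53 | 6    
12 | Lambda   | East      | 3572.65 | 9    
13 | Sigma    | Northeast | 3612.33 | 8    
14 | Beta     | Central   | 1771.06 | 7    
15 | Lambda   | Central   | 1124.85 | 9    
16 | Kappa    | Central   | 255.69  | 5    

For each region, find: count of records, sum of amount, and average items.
SELECT region,
       COUNT(*) as cnt,
       SUM(amount) as total_amount,
       AVG(items) as avg_items
FROM orders
GROUP BY region

Result:
  Central: 8 records, 11573.48 total amount, 5.13 avg items
  East: 6 records, 13237.75 total amount, 6.83 avg items
  Northeast: 2 records, 6583.34 total amount, 10.00 avg items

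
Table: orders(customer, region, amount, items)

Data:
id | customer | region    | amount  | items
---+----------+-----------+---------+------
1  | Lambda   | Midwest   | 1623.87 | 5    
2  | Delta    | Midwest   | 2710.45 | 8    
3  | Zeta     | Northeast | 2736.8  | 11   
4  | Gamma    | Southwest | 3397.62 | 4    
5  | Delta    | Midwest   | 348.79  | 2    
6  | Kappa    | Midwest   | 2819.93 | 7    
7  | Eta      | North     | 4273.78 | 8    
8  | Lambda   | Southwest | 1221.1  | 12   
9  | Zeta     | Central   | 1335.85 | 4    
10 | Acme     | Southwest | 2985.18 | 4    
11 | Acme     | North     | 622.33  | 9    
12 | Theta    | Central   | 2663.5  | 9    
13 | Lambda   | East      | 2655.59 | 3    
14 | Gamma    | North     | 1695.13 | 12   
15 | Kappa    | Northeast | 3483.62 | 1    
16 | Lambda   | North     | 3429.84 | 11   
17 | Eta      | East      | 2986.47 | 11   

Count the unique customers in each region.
SELECT region, COUNT(DISTINCT customer)
FROM orders
GROUP BY region

Result:
  Central: 2 distinct
  East: 2 distinct
  Midwest: 3 distinct
  North: 4 distinct
  Northeast: 2 distinct
  Southwest: 3 distinct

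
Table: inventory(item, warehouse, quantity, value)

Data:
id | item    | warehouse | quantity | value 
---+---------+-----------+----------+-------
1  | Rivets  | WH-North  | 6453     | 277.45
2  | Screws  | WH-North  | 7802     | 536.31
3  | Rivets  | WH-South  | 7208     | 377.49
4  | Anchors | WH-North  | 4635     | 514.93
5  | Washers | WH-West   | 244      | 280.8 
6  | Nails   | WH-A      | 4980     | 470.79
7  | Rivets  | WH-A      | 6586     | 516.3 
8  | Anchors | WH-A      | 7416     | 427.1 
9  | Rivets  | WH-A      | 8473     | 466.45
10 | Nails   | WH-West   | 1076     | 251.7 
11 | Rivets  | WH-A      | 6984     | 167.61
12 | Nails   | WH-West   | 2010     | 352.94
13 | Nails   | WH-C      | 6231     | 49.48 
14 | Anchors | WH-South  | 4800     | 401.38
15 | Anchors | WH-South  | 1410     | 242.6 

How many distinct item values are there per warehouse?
SELECT warehouse, COUNT(DISTINCT item)
FROM inventory
GROUP BY warehouse

Result:
  WH-A: 3 distinct
  WH-C: 1 distinct
  WH-North: 3 distinct
  WH-South: 2 distinct
  WH-West: 2 distinct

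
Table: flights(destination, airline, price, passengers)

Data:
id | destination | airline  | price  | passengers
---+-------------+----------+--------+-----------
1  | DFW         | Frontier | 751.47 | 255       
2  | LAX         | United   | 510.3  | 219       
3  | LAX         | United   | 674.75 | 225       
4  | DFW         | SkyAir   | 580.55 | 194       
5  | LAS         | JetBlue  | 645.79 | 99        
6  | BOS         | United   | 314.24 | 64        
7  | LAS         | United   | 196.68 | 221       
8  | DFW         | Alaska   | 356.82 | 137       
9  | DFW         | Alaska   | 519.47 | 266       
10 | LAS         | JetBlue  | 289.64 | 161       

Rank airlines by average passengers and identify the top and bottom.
SELECT airline, AVG(passengers)
FROM flights
GROUP BY airline
ORDER BY AVG(passengers)

All groups:
  JetBlue: 130.00
  United: 182.25
  SkyAir: 194.00
  Alaska: 201.50
  Frontier: 255.00

Highest: Frontier (255.00)
Lowest: JetBlue (130.00)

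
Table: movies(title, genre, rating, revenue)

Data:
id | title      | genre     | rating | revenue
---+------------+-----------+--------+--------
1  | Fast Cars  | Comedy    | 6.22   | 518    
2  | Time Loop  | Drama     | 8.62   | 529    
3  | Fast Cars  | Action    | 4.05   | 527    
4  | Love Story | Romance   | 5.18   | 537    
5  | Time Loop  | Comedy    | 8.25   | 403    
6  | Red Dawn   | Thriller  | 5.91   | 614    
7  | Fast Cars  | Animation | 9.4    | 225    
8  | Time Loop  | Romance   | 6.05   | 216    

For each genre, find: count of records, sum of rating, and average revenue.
SELECT genre,
       COUNT(*) as cnt,
       SUM(rating) as total_rating,
       AVG(revenue) as avg_revenue
FROM movies
GROUP BY genre

Result:
  Action: 1 records, 4.05 total rating, 527.00 avg revenue
  Animation: 1 records, 9.40 total rating, 225.00 avg revenue
  Comedy: 2 records, 14.47 total rating, 460.50 avg revenue
  Drama: 1 records, 8.62 total rating, 529.00 avg revenue
  Romance: 2 records, 11.23 total rating, 376.50 avg revenue
  Thriller: 1 records, 5.91 total rating, 614.00 avg revenue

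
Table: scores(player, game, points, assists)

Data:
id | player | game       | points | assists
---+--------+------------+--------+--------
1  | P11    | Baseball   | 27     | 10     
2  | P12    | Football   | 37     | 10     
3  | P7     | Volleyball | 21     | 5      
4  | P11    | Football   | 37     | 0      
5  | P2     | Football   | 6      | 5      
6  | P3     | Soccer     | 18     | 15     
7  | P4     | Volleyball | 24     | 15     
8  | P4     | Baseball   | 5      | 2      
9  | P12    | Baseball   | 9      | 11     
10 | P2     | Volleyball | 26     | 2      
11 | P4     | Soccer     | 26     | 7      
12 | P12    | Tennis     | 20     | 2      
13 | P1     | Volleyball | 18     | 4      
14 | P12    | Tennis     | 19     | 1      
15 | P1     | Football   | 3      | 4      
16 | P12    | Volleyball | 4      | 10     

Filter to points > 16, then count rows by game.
SELECT game, COUNT(*)
FROM scores
WHERE points > 16
GROUP BY game

Note: WHERE filters rows before grouping.

Result:
  Baseball: 1
  Football: 2
  Soccer: 2
  Tennis: 2
  Volleyball: 4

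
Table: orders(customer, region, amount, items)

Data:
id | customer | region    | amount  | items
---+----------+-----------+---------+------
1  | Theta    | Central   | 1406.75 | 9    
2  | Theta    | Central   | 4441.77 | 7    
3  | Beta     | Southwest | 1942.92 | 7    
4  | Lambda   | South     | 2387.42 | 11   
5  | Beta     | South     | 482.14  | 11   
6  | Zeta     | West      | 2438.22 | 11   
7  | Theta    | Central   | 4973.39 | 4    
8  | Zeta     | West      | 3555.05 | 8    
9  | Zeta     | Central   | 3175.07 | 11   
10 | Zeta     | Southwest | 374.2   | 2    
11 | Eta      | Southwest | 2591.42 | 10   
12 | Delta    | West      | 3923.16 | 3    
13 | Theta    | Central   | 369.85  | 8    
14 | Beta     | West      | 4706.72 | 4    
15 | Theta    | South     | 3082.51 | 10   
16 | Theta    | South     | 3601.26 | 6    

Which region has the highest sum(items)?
SELECT region, SUM(items) as val
FROM orders
GROUP BY region
ORDER BY val DESC
LIMIT 1

Result: Central with sum(items) = 39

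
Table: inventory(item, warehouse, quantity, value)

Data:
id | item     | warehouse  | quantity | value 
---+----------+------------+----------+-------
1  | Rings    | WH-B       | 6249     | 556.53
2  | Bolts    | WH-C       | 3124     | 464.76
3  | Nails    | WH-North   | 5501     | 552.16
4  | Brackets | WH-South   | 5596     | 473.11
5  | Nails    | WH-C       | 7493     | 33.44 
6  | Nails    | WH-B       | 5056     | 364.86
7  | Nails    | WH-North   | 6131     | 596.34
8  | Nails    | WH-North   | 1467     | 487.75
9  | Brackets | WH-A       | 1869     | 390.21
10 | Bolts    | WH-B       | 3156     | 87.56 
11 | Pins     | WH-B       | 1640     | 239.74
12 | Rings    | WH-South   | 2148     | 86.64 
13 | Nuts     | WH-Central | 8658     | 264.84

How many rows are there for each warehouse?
SELECT warehouse, COUNT(*) as count
FROM inventory
GROUP BY warehouse

Result:
  WH-A: 1
  WH-B: 4
  WH-C: 2
  WH-Central: 1
  WH-North: 3
  WH-South: 2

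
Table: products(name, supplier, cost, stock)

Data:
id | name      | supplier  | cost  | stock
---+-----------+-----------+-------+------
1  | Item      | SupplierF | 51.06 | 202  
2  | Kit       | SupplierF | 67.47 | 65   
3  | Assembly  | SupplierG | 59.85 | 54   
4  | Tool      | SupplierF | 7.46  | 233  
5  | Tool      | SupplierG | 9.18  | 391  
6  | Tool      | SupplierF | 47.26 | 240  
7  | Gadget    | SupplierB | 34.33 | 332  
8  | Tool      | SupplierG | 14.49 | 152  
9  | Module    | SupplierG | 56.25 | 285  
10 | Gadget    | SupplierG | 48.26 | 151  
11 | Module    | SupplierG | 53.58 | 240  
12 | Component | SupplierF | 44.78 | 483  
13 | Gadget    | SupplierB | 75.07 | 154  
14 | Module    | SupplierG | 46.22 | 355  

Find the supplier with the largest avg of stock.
SELECT supplier, AVG(stock) as val
FROM products
GROUP BY supplier
ORDER BY val DESC
LIMIT 1

Result: SupplierF with avg(stock) = 244.60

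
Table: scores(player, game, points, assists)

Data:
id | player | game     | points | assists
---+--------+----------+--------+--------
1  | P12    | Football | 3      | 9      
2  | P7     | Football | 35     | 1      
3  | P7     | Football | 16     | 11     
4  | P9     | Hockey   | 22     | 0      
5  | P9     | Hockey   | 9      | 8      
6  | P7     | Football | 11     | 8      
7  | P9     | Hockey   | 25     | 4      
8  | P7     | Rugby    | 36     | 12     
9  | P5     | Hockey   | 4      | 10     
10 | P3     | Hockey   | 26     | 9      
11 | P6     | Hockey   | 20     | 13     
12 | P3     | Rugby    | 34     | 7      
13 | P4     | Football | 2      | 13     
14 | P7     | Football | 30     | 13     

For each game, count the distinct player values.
SELECT game, COUNT(DISTINCT player)
FROM scores
GROUP BY game

Result:
  Football: 3 distinct
  Hockey: 4 distinct
  Rugby: 2 distinct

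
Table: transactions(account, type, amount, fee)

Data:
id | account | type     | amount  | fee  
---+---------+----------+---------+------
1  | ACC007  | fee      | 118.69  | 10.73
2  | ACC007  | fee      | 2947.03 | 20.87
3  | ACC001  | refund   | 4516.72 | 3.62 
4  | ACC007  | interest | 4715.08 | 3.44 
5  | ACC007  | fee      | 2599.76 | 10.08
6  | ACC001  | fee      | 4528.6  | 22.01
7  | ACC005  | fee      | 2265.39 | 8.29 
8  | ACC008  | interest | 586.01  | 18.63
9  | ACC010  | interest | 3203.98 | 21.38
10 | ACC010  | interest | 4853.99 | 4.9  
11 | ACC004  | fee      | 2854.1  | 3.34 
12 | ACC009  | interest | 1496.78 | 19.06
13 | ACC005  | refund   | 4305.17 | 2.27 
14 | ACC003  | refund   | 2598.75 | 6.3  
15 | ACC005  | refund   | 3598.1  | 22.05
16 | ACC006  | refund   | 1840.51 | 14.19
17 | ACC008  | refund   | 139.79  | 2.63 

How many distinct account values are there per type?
SELECT type, COUNT(DISTINCT account)
FROM transactions
GROUP BY type

Result:
  fee: 4 distinct
  interest: 4 distinct
  refund: 5 distinct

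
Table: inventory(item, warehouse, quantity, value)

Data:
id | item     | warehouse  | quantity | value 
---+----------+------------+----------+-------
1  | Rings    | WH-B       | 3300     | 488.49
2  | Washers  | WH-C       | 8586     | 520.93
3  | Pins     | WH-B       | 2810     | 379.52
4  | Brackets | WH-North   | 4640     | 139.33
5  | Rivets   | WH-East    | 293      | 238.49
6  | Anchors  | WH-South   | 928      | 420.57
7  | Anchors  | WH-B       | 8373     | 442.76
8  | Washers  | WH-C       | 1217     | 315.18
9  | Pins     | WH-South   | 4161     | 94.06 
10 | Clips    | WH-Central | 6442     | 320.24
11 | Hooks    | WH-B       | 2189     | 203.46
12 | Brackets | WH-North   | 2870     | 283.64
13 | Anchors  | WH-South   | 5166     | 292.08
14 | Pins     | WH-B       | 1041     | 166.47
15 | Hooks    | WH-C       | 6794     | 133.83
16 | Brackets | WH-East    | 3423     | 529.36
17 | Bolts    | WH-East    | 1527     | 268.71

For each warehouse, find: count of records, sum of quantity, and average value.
SELECT warehouse,
       COUNT(*) as cnt,
       SUM(quantity) as total_quantity,
       AVG(value) as avg_value
FROM inventory
GROUP BY warehouse

Result:
  WH-B: 5 records, 17713 total quantity, 336.14 avg value
  WH-C: 3 records, 16597 total quantity, 323.31 avg value
  WH-Central: 1 records, 6442 total quantity, 320.24 avg value
  WH-East: 3 records, 5243 total quantity, 345.52 avg value
  WH-North: 2 records, 7510 total quantity, 211.49 avg value
  WH-South: 3 records, 10255 total quantity, 268.90 avg value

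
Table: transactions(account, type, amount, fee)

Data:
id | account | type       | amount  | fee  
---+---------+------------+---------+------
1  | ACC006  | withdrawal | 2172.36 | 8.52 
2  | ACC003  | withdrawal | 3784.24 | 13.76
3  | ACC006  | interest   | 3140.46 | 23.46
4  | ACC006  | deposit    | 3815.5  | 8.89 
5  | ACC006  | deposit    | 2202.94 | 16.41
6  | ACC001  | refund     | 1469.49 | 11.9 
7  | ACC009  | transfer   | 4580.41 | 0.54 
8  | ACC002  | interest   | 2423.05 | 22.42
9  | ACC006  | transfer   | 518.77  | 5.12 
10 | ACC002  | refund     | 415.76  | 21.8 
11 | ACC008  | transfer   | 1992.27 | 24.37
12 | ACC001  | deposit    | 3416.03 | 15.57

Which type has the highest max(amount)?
SELECT type, MAX(amount) as val
FROM transactions
GROUP BY type
ORDER BY val DESC
LIMIT 1

Result: transfer with max(amount) = 4580.41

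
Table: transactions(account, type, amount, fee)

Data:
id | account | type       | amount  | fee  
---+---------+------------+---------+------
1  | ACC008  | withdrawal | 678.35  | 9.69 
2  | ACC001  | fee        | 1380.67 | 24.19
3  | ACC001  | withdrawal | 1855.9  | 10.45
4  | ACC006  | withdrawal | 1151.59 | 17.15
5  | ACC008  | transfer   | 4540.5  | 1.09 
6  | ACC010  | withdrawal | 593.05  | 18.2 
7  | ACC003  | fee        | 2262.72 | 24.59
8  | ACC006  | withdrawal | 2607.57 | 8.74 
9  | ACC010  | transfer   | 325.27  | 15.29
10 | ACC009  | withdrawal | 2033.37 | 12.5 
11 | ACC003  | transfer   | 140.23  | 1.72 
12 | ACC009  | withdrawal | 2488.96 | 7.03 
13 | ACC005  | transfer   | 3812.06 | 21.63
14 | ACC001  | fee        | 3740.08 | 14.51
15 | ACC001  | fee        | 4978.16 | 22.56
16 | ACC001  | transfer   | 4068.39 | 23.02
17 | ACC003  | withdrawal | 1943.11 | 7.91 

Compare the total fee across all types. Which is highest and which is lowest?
SELECT type, SUM(fee)
FROM transactions
GROUP BY type
ORDER BY SUM(fee)

All groups:
  transfer: 62.75
  fee: 85.85
  withdrawal: 91.67

Highest: withdrawal (91.67)
Lowest: transfer (62.75)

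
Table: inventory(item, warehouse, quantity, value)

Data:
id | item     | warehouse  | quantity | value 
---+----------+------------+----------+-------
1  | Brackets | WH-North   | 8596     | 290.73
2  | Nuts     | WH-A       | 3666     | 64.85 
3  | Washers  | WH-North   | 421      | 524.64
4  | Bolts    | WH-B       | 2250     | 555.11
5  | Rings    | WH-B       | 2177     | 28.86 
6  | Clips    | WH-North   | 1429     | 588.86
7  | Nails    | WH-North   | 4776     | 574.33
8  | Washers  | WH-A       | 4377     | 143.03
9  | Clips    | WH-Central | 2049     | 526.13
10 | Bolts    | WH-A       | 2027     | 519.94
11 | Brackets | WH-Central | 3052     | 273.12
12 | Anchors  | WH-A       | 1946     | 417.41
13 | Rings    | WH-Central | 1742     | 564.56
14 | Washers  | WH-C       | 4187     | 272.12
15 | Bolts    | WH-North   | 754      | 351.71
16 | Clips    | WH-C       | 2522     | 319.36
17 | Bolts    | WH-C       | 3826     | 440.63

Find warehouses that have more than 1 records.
SELECT warehouse, COUNT(*) as cnt
FROM inventory
GROUP BY warehouse
HAVING COUNT(*) > 1

Result:
  WH-A: 4
  WH-B: 2
  WH-C: 3
  WH-Central: 3
  WH-North: 5

Note: HAVING filters groups after aggregation, WHERE filters rows before.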